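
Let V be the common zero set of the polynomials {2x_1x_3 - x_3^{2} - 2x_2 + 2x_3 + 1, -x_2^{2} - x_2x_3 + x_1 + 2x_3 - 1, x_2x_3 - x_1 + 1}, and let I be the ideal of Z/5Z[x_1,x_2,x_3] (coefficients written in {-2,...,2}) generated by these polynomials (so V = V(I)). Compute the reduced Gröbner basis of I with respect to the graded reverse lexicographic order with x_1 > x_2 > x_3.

f_1 = 2x_1x_3 - x_3^{2} - 2x_2 + 2x_3 + 1, LT = x_1x_3.
f_2 = -x_2^{2} - x_2x_3 + x_1 + 2x_3 - 1, LT = x_2^{2}.
f_3 = x_2x_3 - x_1 + 1, LT = x_2x_3.

S(f_1,f_3): lcm = x_1x_2x_3. S = 2x_2x_3^{2} + x_1^{2} - x_2^{2} + x_2x_3 - x_1 - 2x_2.
  reduce S modulo (f_1, f_2, f_3):
  remainder x_1^{2} + x_3^{2} - x_3 - 2 ≠ 0; add g_4 = x_1^{2} + x_3^{2} - x_3 - 2 to the basis.

S(f_2,f_3): lcm = x_2^{2}x_3. S = x_2x_3^{2} + x_1x_2 - x_1x_3 - 2x_3^{2} - x_2 + x_3.
  reduce S modulo (f_1, f_2, f_3, g_4):
  remainder x_1x_2 - 2x_3^{2} - x_2 ≠ 0; add g_5 = x_1x_2 - 2x_3^{2} - x_2 to the basis.

S(f_1,g_5): lcm = x_1x_2x_3. S = 2x_2x_3^{2} + 2x_3^{3} - x_2^{2} + 2x_2x_3 - 2x_2.
  reduce S modulo (f_1, f_2, f_3, g_4, g_5):
  remainder 2x_3^{3} + x_3^{2} + 2x_1 - x_3 + 2 ≠ 0; add g_6 = 2x_3^{3} + x_3^{2} + 2x_1 - x_3 + 2 to the basis.

The other S-polynomials (S(f_1,f_2), S(f_1,g_4), S(f_2,g_4), S(f_3,g_4), S(f_2,g_5), S(f_3,g_5), S(g_4,g_5), S(f_1,g_6), S(f_2,g_6), S(f_3,g_6), S(g_4,g_6), S(g_5,g_6)) all reduce to 0 modulo the current basis, so we have a Gröbner basis.

G = {x_3^{3} - 2x_3^{2} + x_1 + 2x_3 + 1, x_1^{2} + x_3^{2} - x_3 - 2, x_1x_2 - 2x_3^{2} - x_2, x_2^{2} - 2x_3, x_1x_3 + 2x_3^{2} - x_2 + x_3 - 2, x_2x_3 - x_1 + 1}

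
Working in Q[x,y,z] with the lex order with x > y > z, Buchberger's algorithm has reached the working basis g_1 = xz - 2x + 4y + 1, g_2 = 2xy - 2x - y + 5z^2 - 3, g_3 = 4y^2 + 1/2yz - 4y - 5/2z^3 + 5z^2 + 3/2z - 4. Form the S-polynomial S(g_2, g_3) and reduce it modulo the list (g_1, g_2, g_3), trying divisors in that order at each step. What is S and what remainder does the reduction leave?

lcm(LM(g_2), LM(g_3)) = xy^2.
S = (lcm/LT(g_2))·g_2 − (lcm/LT(g_3))·g_3 = -1/8xyz + 5/8xz^3 - 5/4xz^2 - 3/8xz + x - 1/2y^2 + 5/2yz^2 - 3/2y.
Reduce S modulo (g_1, g_2, g_3) in that order:
  leading term xyz: subtract (-1/8y)·g_1 from -1/8xyz + 5/8xz^3 - 5/4xz^2 - 3/8xz + x - 1/2y^2 + 5/2yz^2 - 3/2y → -1/4xy + 5/8xz^3 - 5/4xz^2 - 3/8xz + x + 5/2yz^2 - 11/8y
  leading term xy: subtract (-1/8)·g_2 from -1/4xy + 5/8xz^3 - 5/4xz^2 - 3/8xz + x + 5/2yz^2 - 11/8y → 5/8xz^3 - 5/4xz^2 - 3/8xz + 3/4x + 5/2yz^2 - 3/2y + 5/8z^2 - 3/8
  leading term xz^3: subtract (5/8z^2)·g_1 from 5/8xz^3 - 5/4xz^2 - 3/8xz + 3/4x + 5/2yz^2 - 3/2y + 5/8z^2 - 3/8 → -3/8xz + 3/4x - 3/2y - 3/8
  leading term xz: subtract (-3/8)·g_1 from -3/8xz + 3/4x - 3/2y - 3/8 → 0
The remainder is 0, so this S-polynomial contributes no new basis element.

S(g_2, g_3) = -1/8xyz + 5/8xz^3 - 5/4xz^2 - 3/8xz + x - 1/2y^2 + 5/2yz^2 - 3/2y; remainder on division = 0.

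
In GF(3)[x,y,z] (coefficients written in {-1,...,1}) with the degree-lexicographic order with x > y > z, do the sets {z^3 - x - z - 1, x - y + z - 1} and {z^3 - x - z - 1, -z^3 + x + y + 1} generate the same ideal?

Two ideals are equal iff their reduced Gröbner bases coincide (the reduced basis is unique for a fixed ordering).
Buchberger on the first generating set:
f_1 = z^3 - x - z - 1, LT = z^3.
f_2 = x - y + z - 1, LT = x.

The S-polynomials (S(f_1,f_2)) all reduce to 0 modulo the current basis, so we have a Gröbner basis.
Inter-reduce: drop elements whose leading term is divisible by another's, tail-reduce, and make monic.
Reduced Gröbner basis: {z^3 - y + 1, x - y + z - 1}.

Buchberger on the second generating set:
h_1 = z^3 - x - z - 1, LT = z^3.
h_2 = -z^3 + x + y + 1, LT = z^3.

S(h_1,h_2): lcm = z^3. S = y - z.
  leading term y: no divisor's leading term divides it; move y to the remainder.
  leading term z: no divisor's leading term divides it; move -z to the remainder.
  remainder y - z ≠ 0; add k_3 = y - z to the basis.

The other S-polynomials (S(h_1,k_3), S(h_2,k_3)) all reduce to 0 modulo the current basis, so we have a Gröbner basis.
Inter-reduce: drop elements whose leading term is divisible by another's, tail-reduce, and make monic.
Reduced Gröbner basis: {z^3 - x - z - 1, y - z}.

Since the reduced bases disagree, the two ideals are not the same.

No, the ideals differ.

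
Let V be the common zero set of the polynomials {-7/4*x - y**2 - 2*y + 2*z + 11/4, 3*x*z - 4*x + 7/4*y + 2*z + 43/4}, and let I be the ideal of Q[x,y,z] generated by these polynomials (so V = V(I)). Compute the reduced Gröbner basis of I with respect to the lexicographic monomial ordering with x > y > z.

f_1 = -7/4*x - y**2 - 2*y + 2*z + 11/4, LT = x.
f_2 = 3*x*z - 4*x + 7/4*y + 2*z + 43/4, LT = x*z.

S(f_1,f_2): lcm = x*z. S = 4/3*x + 4/7*y**2*z + 8/7*y*z - 7/12*y - 8/7*z**2 - 47/21*z - 43/12.
  reduce S modulo (f_1, f_2):
  remainder 4/7*y**2*z - 16/21*y**2 + 8/7*y*z - 59/28*y - 8/7*z**2 - 5/7*z - 125/84 ≠ 0; add g_3 = 4/7*y**2*z - 16/21*y**2 + 8/7*y*z - 59/28*y - 8/7*z**2 - 5/7*z - 125/84 to the basis.

The other S-polynomials (S(f_1,g_3), S(f_2,g_3)) all reduce to 0 modulo the current basis, so we have a Gröbner basis.
Inter-reduce: drop elements whose leading term is divisible by another's, tail-reduce, and make monic.

G = {x + 4/7*y**2 + 8/7*y - 8/7*z - 11/7, y**2*z - 4/3*y**2 + 2*y*z - 59/16*y - 2*z**2 - 5/4*z - 125/48}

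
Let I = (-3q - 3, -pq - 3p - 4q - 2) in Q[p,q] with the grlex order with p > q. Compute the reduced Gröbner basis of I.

Buchberger's algorithm terminates because the ascending chain of leading-term ideals stabilizes.

f_1 = -3q - 3, LT = q.
f_2 = -pq - 3p - 4q - 2, LT = pq.

S(f_1,f_2): lcm = pq. S = -2p - 4q - 2.
  leading term p: no divisor's leading term divides it; move -2p to the remainder.
  leading term q: subtract (4/3)·f_1 from -4q - 2 → 2
  leading term 1: no divisor's leading term divides it; move 2 to the remainder.
  remainder -2p + 2 ≠ 0; add g_3 = -2p + 2 to the basis.

S(f_1,g_3): leading monomials are coprime, so the S-polynomial reduces to 0 (Buchberger's first criterion).
S(f_2,g_3): lcm = pq. S = 3p + 5q + 2.
  leading term p: subtract (-3/2)·g_3 from 3p + 5q + 2 → 5q + 5
  leading term q: subtract (-5/3)·f_1 from 5q + 5 → 0
  remainder 0.

Every S-polynomial of the final basis reduces to 0, so we have a Gröbner basis.
Inter-reduce: drop elements whose leading term is divisible by another's, tail-reduce, and make monic.

G = {p - 1, q + 1}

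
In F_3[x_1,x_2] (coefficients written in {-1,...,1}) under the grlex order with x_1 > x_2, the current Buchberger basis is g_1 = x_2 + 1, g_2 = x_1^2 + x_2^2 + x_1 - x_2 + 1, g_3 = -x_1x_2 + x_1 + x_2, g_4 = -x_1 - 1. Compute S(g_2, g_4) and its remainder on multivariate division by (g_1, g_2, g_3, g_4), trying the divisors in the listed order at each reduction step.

S(g_2, g_4) = x_2^2 - x_2 + 1; remainder on division = 0.

lcm(LM(g_2), LM(g_4)) = x_1^2.
S = (lcm/LT(g_2))·g_2 − (lcm/LT(g_4))·g_4 = x_2^2 - x_2 + 1.
Reduce S modulo (g_1, g_2, g_3, g_4) in that order:
  leading term x_2^2: subtract (x_2)·g_1 from x_2^2 - x_2 + 1 → x_2 + 1
  leading term x_2: subtract (1)·g_1 from x_2 + 1 → 0
The remainder is 0, so this S-polynomial contributes no new basis element.
This is the inner loop of Buchberger's algorithm — each nonzero remainder becomes a new basis element.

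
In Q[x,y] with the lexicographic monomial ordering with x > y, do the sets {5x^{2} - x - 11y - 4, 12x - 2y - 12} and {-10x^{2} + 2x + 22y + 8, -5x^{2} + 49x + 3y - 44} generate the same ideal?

Yes, the ideals are equal.

Since reduced Gröbner bases are canonical representatives of ideals under a given ordering, it suffices to compute and compare them.
Buchberger on the first generating set:
f_1 = 5x^{2} - x - 11y - 4, LT = x^{2}.
f_2 = 12x - 2y - 12, LT = x.

S(f_1,f_2): lcm = x^{2}. S = \tfrac{1}{6}xy + \tfrac{4}{5}x - \tfrac{11}{5}y - \tfrac{4}{5}.
  leading term xy: subtract (\tfrac{1}{72}y)·f_2 from \tfrac{1}{6}xy + \tfrac{4}{5}x - \tfrac{11}{5}y - \tfrac{4}{5} → \tfrac{4}{5}x + \tfrac{1}{36}y^{2} - \tfrac{61}{30}y - \tfrac{4}{5}
  leading term x: subtract (\tfrac{1}{15})·f_2 from \tfrac{4}{5}x + \tfrac{1}{36}y^{2} - \tfrac{61}{30}y - \tfrac{4}{5} → \tfrac{1}{36}y^{2} - \tfrac{19}{10}y
  leading term y^{2}: no divisor's leading term divides it; move \tfrac{1}{36}y^{2} to the remainder.
  leading term y: no divisor's leading term divides it; move -\tfrac{19}{10}y to the remainder.
  remainder \tfrac{1}{36}y^{2} - \tfrac{19}{10}y ≠ 0; add g_3 = \tfrac{1}{36}y^{2} - \tfrac{19}{10}y to the basis.

The other S-polynomials (S(f_1,g_3), S(f_2,g_3)) all reduce to 0 modulo the current basis, so we have a Gröbner basis.
Inter-reduce: drop elements whose leading term is divisible by another's, tail-reduce, and make monic.
Reduced Gröbner basis: {x - \tfrac{1}{6}y - 1, y^{2} - \tfrac{342}{5}y}.

Buchberger on the second generating set:
h_1 = -10x^{2} + 2x + 22y + 8, LT = x^{2}.
h_2 = -5x^{2} + 49x + 3y - 44, LT = x^{2}.

S(h_1,h_2): lcm = x^{2}. S = \tfrac{48}{5}x - \tfrac{8}{5}y - \tfrac{48}{5}.
  leading term x: no divisor's leading term divides it; move \tfrac{48}{5}x to the remainder.
  leading term y: no divisor's leading term divides it; move -\tfrac{8}{5}y to the remainder.
  leading term 1: no divisor's leading term divides it; move -\tfrac{48}{5} to the remainder.
  remainder \tfrac{48}{5}x - \tfrac{8}{5}y - \tfrac{48}{5} ≠ 0; add k_3 = \tfrac{48}{5}x - \tfrac{8}{5}y - \tfrac{48}{5} to the basis.

S(h_1,k_3): lcm = x^{2}. S = \tfrac{1}{6}xy + \tfrac{4}{5}x - \tfrac{11}{5}y - \tfrac{4}{5}.
  leading term xy: subtract (\tfrac{5}{288}y)·k_3 from \tfrac{1}{6}xy + \tfrac{4}{5}x - \tfrac{11}{5}y - \tfrac{4}{5} → \tfrac{4}{5}x + \tfrac{1}{36}y^{2} - \tfrac{61}{30}y - \tfrac{4}{5}
  leading term x: subtract (\tfrac{1}{12})·k_3 from \tfrac{4}{5}x + \tfrac{1}{36}y^{2} - \tfrac{61}{30}y - \tfrac{4}{5} → \tfrac{1}{36}y^{2} - \tfrac{19}{10}y
  leading term y^{2}: no divisor's leading term divides it; move \tfrac{1}{36}y^{2} to the remainder.
  leading term y: no divisor's leading term divides it; move -\tfrac{19}{10}y to the remainder.
  remainder \tfrac{1}{36}y^{2} - \tfrac{19}{10}y ≠ 0; add k_4 = \tfrac{1}{36}y^{2} - \tfrac{19}{10}y to the basis.

The other S-polynomials (S(h_2,k_3), S(h_1,k_4), S(h_2,k_4), S(k_3,k_4)) all reduce to 0 modulo the current basis, so we have a Gröbner basis.
Inter-reduce: drop elements whose leading term is divisible by another's, tail-reduce, and make monic.
Reduced Gröbner basis: {x - \tfrac{1}{6}y - 1, y^{2} - \tfrac{342}{5}y}.

These coincide, so the ideals are equal.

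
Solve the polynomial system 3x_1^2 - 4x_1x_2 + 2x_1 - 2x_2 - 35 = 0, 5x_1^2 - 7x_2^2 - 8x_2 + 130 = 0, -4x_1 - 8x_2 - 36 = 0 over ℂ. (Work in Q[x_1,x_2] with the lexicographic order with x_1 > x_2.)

Compute a lex Gröbner basis by Buchberger's algorithm.
f_1 = 3x_1^2 - 4x_1x_2 + 2x_1 - 2x_2 - 35, LT = x_1^2.
f_2 = 5x_1^2 - 7x_2^2 - 8x_2 + 130, LT = x_1^2.
f_3 = -4x_1 - 8x_2 - 36, LT = x_1.

S(f_1,f_2): lcm = x_1^2. S = -4/3x_1x_2 + 2/3x_1 + 7/5x_2^2 + 14/15x_2 - 113/3.
  reduce S modulo (f_1, f_2, f_3):
  remainder 61/15x_2^2 + 58/5x_2 - 131/3 ≠ 0; add h_4 = 61/15x_2^2 + 58/5x_2 - 131/3 to the basis.

S(f_1,f_3): lcm = x_1^2. S = -10/3x_1x_2 - 25/3x_1 - 2/3x_2 - 35/3.
  reduce S modulo (f_1, f_2, f_3, h_4):
  remainder 1646/61x_2 + 8230/61 ≠ 0; add h_5 = 1646/61x_2 + 8230/61 to the basis.

The other S-polynomials (S(f_2,f_3), S(f_1,h_4), S(f_2,h_4), S(f_3,h_4), S(f_1,h_5), S(f_2,h_5), S(f_3,h_5), S(h_4,h_5)) all reduce to 0 modulo the current basis, so we have a Gröbner basis.
Inter-reduce: drop elements whose leading term is divisible by another's, tail-reduce, and make monic.
Reduced Gröbner basis: {x_1 - 1, x_2 + 5}.

Since the basis is lex-ordered, x_2 + 5 is univariate in x_2. Its roots are {-5}. Back-substituting each root into the other basis elements fixes the other coordinates.
  x_2 = -5: the earlier basis element becomes x_1 - 1 = 0, giving x_1 = 1 — point (1, -5).

{(1, -5)}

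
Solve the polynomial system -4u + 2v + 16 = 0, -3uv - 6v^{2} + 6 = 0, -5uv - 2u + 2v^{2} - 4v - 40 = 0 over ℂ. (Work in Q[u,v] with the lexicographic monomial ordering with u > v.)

{(3, -2)}

Compute a lex Gröbner basis by Buchberger's algorithm.
f_1 = -4u + 2v + 16, LT = u.
f_2 = -3uv - 6v^{2} + 6, LT = uv.
f_3 = -5uv - 2u + 2v^{2} - 4v - 40, LT = uv.

S(f_1,f_2): lcm = uv. S = -\tfrac{5}{2}v^{2} - 4v + 2.
  leading term v^{2}: no divisor's leading term divides it; move -\tfrac{5}{2}v^{2} to the remainder.
  leading term v: no divisor's leading term divides it; move -4v to the remainder.
  leading term 1: no divisor's leading term divides it; move 2 to the remainder.
  remainder -\tfrac{5}{2}v^{2} - 4v + 2 ≠ 0; add h_4 = -\tfrac{5}{2}v^{2} - 4v + 2 to the basis.

S(f_1,f_3): lcm = uv. S = -\tfrac{2}{5}u - \tfrac{1}{10}v^{2} - \tfrac{24}{5}v - 8.
  leading term u: subtract (\tfrac{1}{10})·f_1 from -\tfrac{2}{5}u - \tfrac{1}{10}v^{2} - \tfrac{24}{5}v - 8 → -\tfrac{1}{10}v^{2} - 5v - \tfrac{48}{5}
  leading term v^{2}: subtract (\tfrac{1}{25})·h_4 from -\tfrac{1}{10}v^{2} - 5v - \tfrac{48}{5} → -\tfrac{121}{25}v - \tfrac{242}{25}
  leading term v: no divisor's leading term divides it; move -\tfrac{121}{25}v to the remainder.
  leading term 1: no divisor's leading term divides it; move -\tfrac{242}{25} to the remainder.
  remainder -\tfrac{121}{25}v - \tfrac{242}{25} ≠ 0; add h_5 = -\tfrac{121}{25}v - \tfrac{242}{25} to the basis.

The other S-polynomials (S(f_2,f_3), S(f_1,h_4), S(f_2,h_4), S(f_3,h_4), S(f_1,h_5), S(f_2,h_5), S(f_3,h_5), S(h_4,h_5)) all reduce to 0 modulo the current basis, so we have a Gröbner basis.
Inter-reduce: drop elements whose leading term is divisible by another's, tail-reduce, and make monic.
Reduced Gröbner basis: {u - 3, v + 2}.

Since the basis is lex-ordered, v + 2 is univariate in v. Its roots are {-2}. Back-substituting each root into the other basis elements fixes the other coordinates.
  v = -2: the earlier basis element becomes u - 3 = 0, giving u = 3 — point (3, -2).
A lex Gröbner basis triangularizes the system, enabling back-substitution.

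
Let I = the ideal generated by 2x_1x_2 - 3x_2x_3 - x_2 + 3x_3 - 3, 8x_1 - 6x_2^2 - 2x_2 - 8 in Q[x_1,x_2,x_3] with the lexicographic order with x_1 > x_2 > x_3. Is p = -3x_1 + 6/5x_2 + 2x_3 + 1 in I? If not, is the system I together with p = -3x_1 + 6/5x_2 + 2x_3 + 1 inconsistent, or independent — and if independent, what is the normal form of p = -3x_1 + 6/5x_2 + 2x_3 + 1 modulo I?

-3x_1 + 6/5x_2 + 2x_3 + 1 is independent of I; its normal form modulo I is -9/4x_2^2 + 9/20x_2 + 2x_3 - 2.

First compute the reduced Gröbner basis of I by Buchberger's algorithm.
f_1 = 2x_1x_2 - 3x_2x_3 - x_2 + 3x_3 - 3, LT = x_1x_2.
f_2 = 8x_1 - 6x_2^2 - 2x_2 - 8, LT = x_1.

S(f_1,f_2): lcm = x_1x_2. S = 3/4x_2^3 + 1/4x_2^2 - 3/2x_2x_3 + 1/2x_2 + 3/2x_3 - 3/2.
  reduce S modulo (f_1, f_2):
  remainder 3/4x_2^3 + 1/4x_2^2 - 3/2x_2x_3 + 1/2x_2 + 3/2x_3 - 3/2 ≠ 0; add h_3 = 3/4x_2^3 + 1/4x_2^2 - 3/2x_2x_3 + 1/2x_2 + 3/2x_3 - 3/2 to the basis.

The other S-polynomials (S(f_1,h_3), S(f_2,h_3)) all reduce to 0 modulo the current basis, so we have a Gröbner basis.
Inter-reduce: drop elements whose leading term is divisible by another's, tail-reduce, and make monic.
Reduced Gröbner basis: {x_1 - 3/4x_2^2 - 1/4x_2 - 1, x_2^3 + 1/3x_2^2 - 2x_2x_3 + 2/3x_2 + 2x_3 - 2}.
Label its elements g_1 = x_1 - 3/4x_2^2 - 1/4x_2 - 1, g_2 = x_2^3 + 1/3x_2^2 - 2x_2x_3 + 2/3x_2 + 2x_3 - 2.

Reduce p = -3x_1 + 6/5x_2 + 2x_3 + 1 modulo G:
  leading term x_1: subtract (-3)·g_1 from -3x_1 + 6/5x_2 + 2x_3 + 1 → -9/4x_2^2 + 9/20x_2 + 2x_3 - 2
  leading term x_2^2: no divisor's leading term divides it; move -9/4x_2^2 to the remainder.
  leading term x_2: no divisor's leading term divides it; move 9/20x_2 to the remainder.
  leading term x_3: no divisor's leading term divides it; move 2x_3 to the remainder.
  leading term 1: no divisor's leading term divides it; move -2 to the remainder.
  normal form = -9/4x_2^2 + 9/20x_2 + 2x_3 - 2.
The normal form is nonzero, so p ∉ I. Since p minus its normal form lies in I, I + (p) = I + (r) where r = -9/4x_2^2 + 9/20x_2 + 2x_3 - 2; decide whether this ideal is the whole ring.
Run Buchberger on G together with r (pairs among the g_i already reduce to 0 since G is a Gröbner basis):
g_1 = x_1 - 3/4x_2^2 - 1/4x_2 - 1, LT = x_1.
g_2 = x_2^3 + 1/3x_2^2 - 2x_2x_3 + 2/3x_2 + 2x_3 - 2, LT = x_2^3.
r = -9/4x_2^2 + 9/20x_2 + 2x_3 - 2, LT = x_2^2.

S(g_2,r): lcm = x_2^3. S = 8/15x_2^2 - 10/9x_2x_3 - 2/9x_2 + 2x_3 - 2.
  reduce S modulo (g_1, g_2, r):
  remainder -10/9x_2x_3 - 26/225x_2 + 334/135x_3 - 334/135 ≠ 0; add m_4 = -10/9x_2x_3 - 26/225x_2 + 334/135x_3 - 334/135 to the basis.

S(g_2,m_4): lcm = x_2^3x_3. S = -13/125x_2^3 + 64/25x_2^2x_3 - 167/75x_2^2 - 2x_2x_3^2 + 2/3x_2x_3 + 2x_3^2 - 2x_3.
  reduce S modulo (g_1, g_2, r, m_4):
  remainder -7682/15625x_2 - 8/45x_3^2 + 29864/28125x_3 - 8288/9375 ≠ 0; add m_5 = -7682/15625x_2 - 8/45x_3^2 + 29864/28125x_3 - 8288/9375 to the basis.

S(g_2,m_5): lcm = x_2^3. S = -12500/34569x_2^2x_3^2 + 74660/34569x_2^2x_3 - 16879/11523x_2^2 - 2x_2x_3 + 2/3x_2 + 2x_3 - 2.
  reduce S modulo (g_1, g_2, r, m_4, m_5):
  remainder -100000/311121x_3^3 + 586880/311121x_3^2 - 1050952/311121x_3 + 188024/103707 ≠ 0; add m_6 = -100000/311121x_3^3 + 586880/311121x_3^2 - 1050952/311121x_3 + 188024/103707 to the basis.

The other S-polynomials (S(g_1,g_2), S(g_1,r), S(g_1,m_4), S(r,m_4), S(g_1,m_5), S(r,m_5), S(m_4,m_5), S(g_1,m_6), S(g_2,m_6), S(r,m_6), S(m_4,m_6), S(m_5,m_6)) all reduce to 0 modulo the current basis, so we have a Gröbner basis.
Inter-reduce: drop elements whose leading term is divisible by another's, tail-reduce, and make monic.
Reduced Gröbner basis: {x_1 + 5000/34569x_3^2 - 52910/34569x_3 + 4447/11523, x_2 + 12500/34569x_3^2 - 74660/34569x_3 + 20720/11523, x_3^3 - 3668/625x_3^2 + 131369/12500x_3 - 70509/12500}.
The reduced Gröbner basis of I + (p) is {x_1 + 5000/34569x_3^2 - 52910/34569x_3 + 4447/11523, x_2 + 12500/34569x_3^2 - 74660/34569x_3 + 20720/11523, x_3^3 - 3668/625x_3^2 + 131369/12500x_3 - 70509/12500} ≠ {1}, a proper ideal, so the enlarged system stays consistent: p is independent of I, with normal form -9/4x_2^2 + 9/20x_2 + 2x_3 - 2.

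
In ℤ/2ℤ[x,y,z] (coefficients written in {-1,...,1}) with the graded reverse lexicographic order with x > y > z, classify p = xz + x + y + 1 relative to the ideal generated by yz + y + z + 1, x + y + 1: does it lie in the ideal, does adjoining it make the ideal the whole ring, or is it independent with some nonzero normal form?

First compute the reduced Gröbner basis of I by Buchberger's algorithm.
f_1 = yz + y + z + 1, LT = yz.
f_2 = x + y + 1, LT = x.

S(f_1,f_2): leading monomials are coprime, so the S-polynomial reduces to 0 (Buchberger's first criterion).
Every S-polynomial of the final basis reduces to 0, so we have a Gröbner basis.
Inter-reduce: drop elements whose leading term is divisible by another's, tail-reduce, and make monic.
Reduced Gröbner basis: {yz + y + z + 1, x + y + 1}.
Label its elements g_1 = yz + y + z + 1, g_2 = x + y + 1.

Reduce p = xz + x + y + 1 modulo G:
  leading term xz: subtract (z)·g_2 from xz + x + y + 1 → yz + x + y + z + 1
  leading term yz: subtract (1)·g_1 from yz + x + y + z + 1 → x
  leading term x: subtract (1)·g_2 from x → y + 1
  leading term y: no divisor's leading term divides it; move y to the remainder.
  leading term 1: no divisor's leading term divides it; move 1 to the remainder.
  normal form = y + 1.
The normal form is nonzero, so p ∉ I. Since p minus its normal form lies in I, I + (p) = I + (r) where r = y + 1; decide whether this ideal is the whole ring.
Run Buchberger on G together with r (pairs among the g_i already reduce to 0 since G is a Gröbner basis):
g_1 = yz + y + z + 1, LT = yz.
g_2 = x + y + 1, LT = x.
r = y + 1, LT = y.

S(g_1,g_2): leading monomials are coprime, so the S-polynomial reduces to 0 (Buchberger's first criterion).
S(g_1,r): lcm = yz. S = y + 1.
  leading term y: subtract (1)·r from y + 1 → 0
  remainder 0.

S(g_2,r): leading monomials are coprime, so the S-polynomial reduces to 0 (Buchberger's first criterion).
Every S-polynomial of the final basis reduces to 0, so we have a Gröbner basis.
Inter-reduce: drop elements whose leading term is divisible by another's, tail-reduce, and make monic.
Reduced Gröbner basis: {x, y + 1}.
The reduced Gröbner basis of I + (p) is {x, y + 1} ≠ {1}, a proper ideal, so the enlarged system stays consistent: p is independent of I, with normal form y + 1.

xz + x + y + 1 is independent of I; its normal form modulo I is y + 1.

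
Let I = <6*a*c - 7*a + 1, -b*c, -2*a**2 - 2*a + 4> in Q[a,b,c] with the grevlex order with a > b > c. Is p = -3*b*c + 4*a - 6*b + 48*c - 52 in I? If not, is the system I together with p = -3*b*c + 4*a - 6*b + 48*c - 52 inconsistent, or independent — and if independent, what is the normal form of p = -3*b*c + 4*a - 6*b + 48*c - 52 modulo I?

-3*b*c + 4*a - 6*b + 48*c - 52 lies in I (it reduces to 0).

First compute the reduced Gröbner basis of I by Buchberger's algorithm.
f_1 = 6*a*c - 7*a + 1, LT = a*c.
f_2 = -b*c, LT = b*c.
f_3 = -2*a**2 - 2*a + 4, LT = a**2.

S(f_1,f_2): lcm = a*b*c. S = -7/6*a*b + 1/6*b.
  leading term a*b: no divisor's leading term divides it; move -7/6*a*b to the remainder.
  leading term b: no divisor's leading term divides it; move 1/6*b to the remainder.
  remainder -7/6*a*b + 1/6*b ≠ 0; add h_4 = -7/6*a*b + 1/6*b to the basis.

S(f_1,f_3): lcm = a**2*c. S = -7/6*a**2 - a*c + 1/6*a + 2*c.
  leading term a**2: subtract (7/12)·f_3 from -7/6*a**2 - a*c + 1/6*a + 2*c → -a*c + 4/3*a + 2*c - 7/3
  leading term a*c: subtract (-1/6)·f_1 from -a*c + 4/3*a + 2*c - 7/3 → 1/6*a + 2*c - 13/6
  leading term a: no divisor's leading term divides it; move 1/6*a to the remainder.
  leading term c: no divisor's leading term divides it; move 2*c to the remainder.
  leading term 1: no divisor's leading term divides it; move -13/6 to the remainder.
  remainder 1/6*a + 2*c - 13/6 ≠ 0; add h_5 = 1/6*a + 2*c - 13/6 to the basis.

S(f_3,h_4): lcm = a**2*b. S = 8/7*a*b - 2*b.
  leading term a*b: subtract (-48/49)·h_4 from 8/7*a*b - 2*b → -90/49*b
  leading term b: no divisor's leading term divides it; move -90/49*b to the remainder.
  remainder -90/49*b ≠ 0; add h_6 = -90/49*b to the basis.

S(f_1,h_5): lcm = a*c. S = -12*c**2 - 7/6*a + 13*c + 1/6.
  leading term c**2: no divisor's leading term divides it; move -12*c**2 to the remainder.
  leading term a: subtract (-7)·h_5 from -7/6*a + 13*c + 1/6 → 27*c - 15
  leading term c: no divisor's leading term divides it; move 27*c to the remainder.
  leading term 1: no divisor's leading term divides it; move -15 to the remainder.
  remainder -12*c**2 + 27*c - 15 ≠ 0; add h_7 = -12*c**2 + 27*c - 15 to the basis.

The other S-polynomials (S(f_2,f_3), S(f_1,h_4), S(f_2,h_4), S(f_2,h_5), S(f_3,h_5), S(h_4,h_5), S(f_1,h_6), S(f_2,h_6), S(f_3,h_6), S(h_4,h_6), S(h_5,h_6), S(f_1,h_7), S(f_2,h_7), S(f_3,h_7), S(h_4,h_7), S(h_5,h_7), S(h_6,h_7)) all reduce to 0 modulo the current basis, so we have a Gröbner basis.
Inter-reduce: drop elements whose leading term is divisible by another's, tail-reduce, and make monic.
Reduced Gröbner basis: {c**2 - 9/4*c + 5/4, a + 12*c - 13, b}.
Label its elements g_1 = c**2 - 9/4*c + 5/4, g_2 = a + 12*c - 13, g_3 = b.

Reduce p = -3*b*c + 4*a - 6*b + 48*c - 52 modulo G:
  leading term b*c: subtract (-3*c)·g_3 from -3*b*c + 4*a - 6*b + 48*c - 52 → 4*a - 6*b + 48*c - 52
  leading term a: subtract (4)·g_2 from 4*a - 6*b + 48*c - 52 → -6*b
  leading term b: subtract (-6)·g_3 from -6*b → 0
  normal form = 0.
Since the normal form is 0, p ∈ I.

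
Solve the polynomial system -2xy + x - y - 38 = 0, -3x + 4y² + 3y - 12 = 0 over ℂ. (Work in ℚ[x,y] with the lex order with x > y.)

{(5, -3), (-55/12 - 7*sqrt(215)*I/12, 11/8 - sqrt(215)*I/8), (-55/12 + 7*sqrt(215)*I/12, 11/8 + sqrt(215)*I/8)}

Compute a lex Gröbner basis by Buchberger's algorithm.
f_1 = -2xy + x - y - 38, LT = xy.
f_2 = -3x + 4y² + 3y - 12, LT = x.

S(f_1,f_2): lcm = xy. S = -½x + 4/3y³ + y² - 7/2y + 19.
  leading term x: subtract (⅙)·f_2 from -½x + 4/3y³ + y² - 7/2y + 19 → 4/3y³ + ⅓y² - 4y + 21
  leading term y³: no divisor's leading term divides it; move 4/3y³ to the remainder.
  leading term y²: no divisor's leading term divides it; move ⅓y² to the remainder.
  leading term y: no divisor's leading term divides it; move -4y to the remainder.
  leading term 1: no divisor's leading term divides it; move 21 to the remainder.
  remainder 4/3y³ + ⅓y² - 4y + 21 ≠ 0; add h_3 = 4/3y³ + ⅓y² - 4y + 21 to the basis.

The other S-polynomials (S(f_1,h_3), S(f_2,h_3)) all reduce to 0 modulo the current basis, so we have a Gröbner basis.
Inter-reduce: drop elements whose leading term is divisible by another's, tail-reduce, and make monic.
Reduced Gröbner basis: {x - 4/3y² - y + 4, y³ + ¼y² - 3y + 63/4}.

Elimination: the polynomial y³ + ¼y² - 3y + 63/4 lies in the elimination ideal for y, so y ∈ {-3, 11/8 - sqrt(215)*I/8, 11/8 + sqrt(215)*I/8}. For each such y, the remaining basis elements (now univariate) give the rest of the solution.
  y = -3: the earlier basis element becomes x - 5 = 0, giving x = 5 — point (5, -3).
  y = 11/8 - sqrt(215)*I/8: the earlier basis element becomes x + 55/12 + 7*sqrt(215)*I/12 = 0, giving x = -55/12 - 7*sqrt(215)*I/12 — point (-55/12 - 7*sqrt(215)*I/12, 11/8 - sqrt(215)*I/8).
  y = 11/8 + sqrt(215)*I/8: the earlier basis element becomes x + 55/12 - 7*sqrt(215)*I/12 = 0, giving x = -55/12 + 7*sqrt(215)*I/12 — point (-55/12 + 7*sqrt(215)*I/12, 11/8 + sqrt(215)*I/8).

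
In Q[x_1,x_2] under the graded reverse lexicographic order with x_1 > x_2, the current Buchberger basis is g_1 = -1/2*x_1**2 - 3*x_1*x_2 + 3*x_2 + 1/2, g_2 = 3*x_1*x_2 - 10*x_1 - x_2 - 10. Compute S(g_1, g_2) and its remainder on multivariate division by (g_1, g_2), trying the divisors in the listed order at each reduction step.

S(g_1, g_2) = 6*x_1*x_2**2 + 10/3*x_1**2 + 1/3*x_1*x_2 - 6*x_2**2 + 10/3*x_1 - x_2; remainder on division = -4*x_2**2 + 40/9*x_1 + 352/9*x_2 + 40/9.

lcm(LM(g_1), LM(g_2)) = x_1**2*x_2.
S = (lcm/LT(g_1))·g_1 − (lcm/LT(g_2))·g_2 = 6*x_1*x_2**2 + 10/3*x_1**2 + 1/3*x_1*x_2 - 6*x_2**2 + 10/3*x_1 - x_2.
Reduce S modulo (g_1, g_2) in that order:
  leading term x_1*x_2**2: subtract (2*x_2)·g_2 from 6*x_1*x_2**2 + 10/3*x_1**2 + 1/3*x_1*x_2 - 6*x_2**2 + 10/3*x_1 - x_2 → 10/3*x_1**2 + 61/3*x_1*x_2 - 4*x_2**2 + 10/3*x_1 + 19*x_2
  leading term x_1**2: subtract (-20/3)·g_1 from 10/3*x_1**2 + 61/3*x_1*x_2 - 4*x_2**2 + 10/3*x_1 + 19*x_2 → 1/3*x_1*x_2 - 4*x_2**2 + 10/3*x_1 + 39*x_2 + 10/3
  leading term x_1*x_2: subtract (1/9)·g_2 from 1/3*x_1*x_2 - 4*x_2**2 + 10/3*x_1 + 39*x_2 + 10/3 → -4*x_2**2 + 40/9*x_1 + 352/9*x_2 + 40/9
  leading term x_2**2: no divisor's leading term divides it; move -4*x_2**2 to the remainder.
  leading term x_1: no divisor's leading term divides it; move 40/9*x_1 to the remainder.
  leading term x_2: no divisor's leading term divides it; move 352/9*x_2 to the remainder.
  leading term 1: no divisor's leading term divides it; move 40/9 to the remainder.
The remainder -4*x_2**2 + 40/9*x_1 + 352/9*x_2 + 40/9 is nonzero, so it would be added as the next basis element.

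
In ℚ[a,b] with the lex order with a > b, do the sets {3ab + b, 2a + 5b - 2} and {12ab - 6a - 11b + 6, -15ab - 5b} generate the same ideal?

Two ideals are equal iff their reduced Gröbner bases coincide (the reduced basis is unique for a fixed ordering).
Buchberger on the first generating set:
f_1 = 3ab + b, LT = ab.
f_2 = 2a + 5b - 2, LT = a.

S(f_1,f_2): lcm = ab. S = -5/2b² + 4/3b.
  leading term b²: no divisor's leading term divides it; move -5/2b² to the remainder.
  leading term b: no divisor's leading term divides it; move 4/3b to the remainder.
  remainder -5/2b² + 4/3b ≠ 0; add g_3 = -5/2b² + 4/3b to the basis.

S(f_1,g_3): lcm = ab². S = 8/15ab + ⅓b².
  leading term ab: subtract (8/45)·f_1 from 8/15ab + ⅓b² → ⅓b² - 8/45b
  leading term b²: subtract (-2/15)·g_3 from ⅓b² - 8/45b → 0
  remainder 0.

S(f_2,g_3): leading monomials are coprime, so the S-polynomial reduces to 0 (Buchberger's first criterion).
Every S-polynomial of the final basis reduces to 0, so we have a Gröbner basis.
Inter-reduce: drop elements whose leading term is divisible by another's, tail-reduce, and make monic.
Reduced Gröbner basis: {a + 5/2b - 1, b² - 8/15b}.

Buchberger on the second generating set:
h_1 = 12ab - 6a - 11b + 6, LT = ab.
h_2 = -15ab - 5b, LT = ab.

S(h_1,h_2): lcm = ab. S = -½a - 5/4b + ½.
  leading term a: no divisor's leading term divides it; move -½a to the remainder.
  leading term b: no divisor's leading term divides it; move -5/4b to the remainder.
  leading term 1: no divisor's leading term divides it; move ½ to the remainder.
  remainder -½a - 5/4b + ½ ≠ 0; add k_3 = -½a - 5/4b + ½ to the basis.

S(h_1,k_3): lcm = ab. S = -½a - 5/2b² + 1/12b + ½.
  leading term a: subtract (1)·k_3 from -½a - 5/2b² + 1/12b + ½ → -5/2b² + 4/3b
  leading term b²: no divisor's leading term divides it; move -5/2b² to the remainder.
  leading term b: no divisor's leading term divides it; move 4/3b to the remainder.
  remainder -5/2b² + 4/3b ≠ 0; add k_4 = -5/2b² + 4/3b to the basis.

S(h_2,k_3): lcm = ab. S = -5/2b² + 4/3b.
  leading term b²: subtract (1)·k_4 from -5/2b² + 4/3b → 0
  remainder 0.

S(h_1,k_4): lcm = ab². S = 1/30ab - 11/12b² + ½b.
  leading term ab: subtract (1/360)·h_1 from 1/30ab - 11/12b² + ½b → 1/60a - 11/12b² + 191/360b - 1/60
  leading term a: subtract (-1/30)·k_3 from 1/60a - 11/12b² + 191/360b - 1/60 → -11/12b² + 22/45b
  leading term b²: subtract (11/30)·k_4 from -11/12b² + 22/45b → 0
  remainder 0.

S(h_2,k_4): lcm = ab². S = 8/15ab + ⅓b².
  leading term ab: subtract (2/45)·h_1 from 8/15ab + ⅓b² → 4/15a + ⅓b² + 22/45b - 4/15
  leading term a: subtract (-8/15)·k_3 from 4/15a + ⅓b² + 22/45b - 4/15 → ⅓b² - 8/45b
  leading term b²: subtract (-2/15)·k_4 from ⅓b² - 8/45b → 0
  remainder 0.

S(k_3,k_4): leading monomials are coprime, so the S-polynomial reduces to 0 (Buchberger's first criterion).
Every S-polynomial of the final basis reduces to 0, so we have a Gröbner basis.
Inter-reduce: drop elements whose leading term is divisible by another's, tail-reduce, and make monic.
Reduced Gröbner basis: {a + 5/2b - 1, b² - 8/15b}.

The two bases agree; hence the ideals are identical.
The same test decides containment: I ⊆ J iff every generator of I reduces to 0 modulo a Gröbner basis of J.

Yes, the ideals are equal.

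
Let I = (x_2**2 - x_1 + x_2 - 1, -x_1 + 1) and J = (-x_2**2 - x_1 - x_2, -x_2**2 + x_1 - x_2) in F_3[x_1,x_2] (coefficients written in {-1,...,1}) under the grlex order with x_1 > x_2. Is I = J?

Equality of ideals is decidable: compute both reduced Gröbner bases (unique for the ordering) and check whether they agree.
Buchberger on the first generating set:
f_1 = x_2**2 - x_1 + x_2 - 1, LT = x_2**2.
f_2 = -x_1 + 1, LT = x_1.

The S-polynomials (S(f_1,f_2)) all reduce to 0 modulo the current basis, so we have a Gröbner basis.
Inter-reduce: drop elements whose leading term is divisible by another's, tail-reduce, and make monic.
Reduced Gröbner basis: {x_2**2 + x_2 + 1, x_1 - 1}.

Buchberger on the second generating set:
h_1 = -x_2**2 - x_1 - x_2, LT = x_2**2.
h_2 = -x_2**2 + x_1 - x_2, LT = x_2**2.

S(h_1,h_2): lcm = x_2**2. S = -x_1.
  leading term x_1: no divisor's leading term divides it; move -x_1 to the remainder.
  remainder -x_1 ≠ 0; add k_3 = -x_1 to the basis.

The other S-polynomials (S(h_1,k_3), S(h_2,k_3)) all reduce to 0 modulo the current basis, so we have a Gröbner basis.
Inter-reduce: drop elements whose leading term is divisible by another's, tail-reduce, and make monic.
Reduced Gröbner basis: {x_2**2 + x_2, x_1}.

Since the reduced bases disagree, the two ideals are not the same.
The choice of monomial ordering does not affect the verdict — as long as both bases are computed under the same ordering, their equality decides ideal equality.

No, the ideals differ.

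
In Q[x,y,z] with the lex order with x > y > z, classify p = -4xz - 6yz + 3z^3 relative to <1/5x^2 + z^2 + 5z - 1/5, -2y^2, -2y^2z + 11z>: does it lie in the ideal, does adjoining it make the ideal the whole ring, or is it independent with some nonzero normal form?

-4xz - 6yz + 3z^3 lies in I (it reduces to 0).

First compute the reduced Gröbner basis of I by Buchberger's algorithm.
f_1 = 1/5x^2 + z^2 + 5z - 1/5, LT = x^2.
f_2 = -2y^2, LT = y^2.
f_3 = -2y^2z + 11z, LT = y^2z.

S(f_2,f_3): lcm = y^2z. S = 11/2z.
  reduce S modulo (f_1, f_2, f_3):
  remainder 11/2z ≠ 0; add h_4 = 11/2z to the basis.

The other S-polynomials (S(f_1,f_2), S(f_1,f_3), S(f_1,h_4), S(f_2,h_4), S(f_3,h_4)) all reduce to 0 modulo the current basis, so we have a Gröbner basis.
Inter-reduce: drop elements whose leading term is divisible by another's, tail-reduce, and make monic.
Reduced Gröbner basis: {x^2 - 1, y^2, z}.
Label its elements g_1 = x^2 - 1, g_2 = y^2, g_3 = z.

Reduce p = -4xz - 6yz + 3z^3 modulo G:
  leading term xz: subtract (-4x)·g_3 from -4xz - 6yz + 3z^3 → -6yz + 3z^3
  leading term yz: subtract (-6y)·g_3 from -6yz + 3z^3 → 3z^3
  leading term z^3: subtract (3z^2)·g_3 from 3z^3 → 0
  normal form = 0.
Since the normal form is 0, p ∈ I.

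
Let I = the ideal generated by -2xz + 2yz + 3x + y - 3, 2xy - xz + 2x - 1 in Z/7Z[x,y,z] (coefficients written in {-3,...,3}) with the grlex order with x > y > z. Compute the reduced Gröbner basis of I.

G = {y^2z + 3yz^2 - 3y^2 - yz - y + 2z + 1, xy + 3yz + 2x - 2y + 2, xz - yz + 2x + 3y - 2}

f_1 = -2xz + 2yz + 3x + y - 3, LT = xz.
f_2 = 2xy - xz + 2x - 1, LT = xy.

S(f_1,f_2): lcm = xyz. S = -3xz^2 - y^2z + 2xy - xz + 3y^2 - 2y - 3z.
  leading term xz^2: subtract (-2z)·f_1 from -3xz^2 - y^2z + 2xy - xz + 3y^2 - 2y - 3z → -y^2z - 3yz^2 + 2xy - 2xz + 3y^2 + 2yz - 2y - 2z
  leading term y^2z: no divisor's leading term divides it; move -y^2z to the remainder.
  leading term yz^2: no divisor's leading term divides it; move -3yz^2 to the remainder.
  leading term xy: subtract (1)·f_2 from 2xy - 2xz + 3y^2 + 2yz - 2y - 2z → -xz + 3y^2 + 2yz - 2x - 2y - 2z + 1
  leading term xz: subtract (-3)·f_1 from -xz + 3y^2 + 2yz - 2x - 2y - 2z + 1 → 3y^2 + yz + y - 2z - 1
  leading term y^2: no divisor's leading term divides it; move 3y^2 to the remainder.
  leading term yz: no divisor's leading term divides it; move yz to the remainder.
  leading term y: no divisor's leading term divides it; move y to the remainder.
  leading term z: no divisor's leading term divides it; move -2z to the remainder.
  leading term 1: no divisor's leading term divides it; move -1 to the remainder.
  remainder -y^2z - 3yz^2 + 3y^2 + yz + y - 2z - 1 ≠ 0; add g_3 = -y^2z - 3yz^2 + 3y^2 + yz + y - 2z - 1 to the basis.

The other S-polynomials (S(f_1,g_3), S(f_2,g_3)) all reduce to 0 modulo the current basis, so we have a Gröbner basis.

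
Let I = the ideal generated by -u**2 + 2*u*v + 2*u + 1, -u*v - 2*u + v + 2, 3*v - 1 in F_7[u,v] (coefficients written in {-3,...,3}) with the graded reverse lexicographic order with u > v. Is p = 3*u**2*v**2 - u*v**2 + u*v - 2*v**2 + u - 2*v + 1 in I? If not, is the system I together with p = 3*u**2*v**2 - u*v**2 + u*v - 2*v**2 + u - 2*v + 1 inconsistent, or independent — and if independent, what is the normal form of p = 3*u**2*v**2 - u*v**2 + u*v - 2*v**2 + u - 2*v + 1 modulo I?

3*u**2*v**2 - u*v**2 + u*v - 2*v**2 + u - 2*v + 1 is independent of I; its normal form modulo I is -u + 2.

First compute the reduced Gröbner basis of I by Buchberger's algorithm.
f_1 = -u**2 + 2*u*v + 2*u + 1, LT = u**2.
f_2 = -u*v - 2*u + v + 2, LT = u*v.
f_3 = 3*v - 1, LT = v.

S(f_1,f_2): lcm = u**2*v. S = -2*u*v**2 - 2*u**2 - u*v + 2*u - v.
  leading term u*v**2: subtract (2*v)·f_2 from -2*u*v**2 - 2*u**2 - u*v + 2*u - v → -2*u**2 + 3*u*v - 2*v**2 + 2*u + 2*v
  leading term u**2: subtract (2)·f_1 from -2*u**2 + 3*u*v - 2*v**2 + 2*u + 2*v → -u*v - 2*v**2 - 2*u + 2*v - 2
  leading term u*v: subtract (1)·f_2 from -u*v - 2*v**2 - 2*u + 2*v - 2 → -2*v**2 + v + 3
  leading term v**2: subtract (-3*v)·f_3 from -2*v**2 + v + 3 → -2*v + 3
  leading term v: subtract (-3)·f_3 from -2*v + 3 → 0
  remainder 0.

S(f_1,f_3): leading monomials are coprime, so the S-polynomial reduces to 0 (Buchberger's first criterion).
S(f_2,f_3): lcm = u*v. S = -v - 2.
  leading term v: subtract (2)·f_3 from -v - 2 → 0
  remainder 0.

Every S-polynomial of the final basis reduces to 0, so we have a Gröbner basis.
Inter-reduce: drop elements whose leading term is divisible by another's, tail-reduce, and make monic.
Reduced Gröbner basis: {u**2 + 2*u - 1, v + 2}.
Label its elements g_1 = u**2 + 2*u - 1, g_2 = v + 2.

Reduce p = 3*u**2*v**2 - u*v**2 + u*v - 2*v**2 + u - 2*v + 1 modulo G:
  leading term u**2*v**2: subtract (3*v**2)·g_1 from 3*u**2*v**2 - u*v**2 + u*v - 2*v**2 + u - 2*v + 1 → u*v + v**2 + u - 2*v + 1
  leading term u*v: subtract (u)·g_2 from u*v + v**2 + u - 2*v + 1 → v**2 - u - 2*v + 1
  leading term v**2: subtract (v)·g_2 from v**2 - u - 2*v + 1 → -u + 3*v + 1
  leading term u: no divisor's leading term divides it; move -u to the remainder.
  leading term v: subtract (3)·g_2 from 3*v + 1 → 2
  leading term 1: no divisor's leading term divides it; move 2 to the remainder.
  normal form = -u + 2.
The normal form is nonzero, so p ∉ I. Since p minus its normal form lies in I, I + (p) = I + (r) where r = -u + 2; decide whether this ideal is the whole ring.
Run Buchberger on G together with r (pairs among the g_i already reduce to 0 since G is a Gröbner basis):
g_1 = u**2 + 2*u - 1, LT = u**2.
g_2 = v + 2, LT = v.
r = -u + 2, LT = u.

S(g_1,g_2): leading monomials are coprime, so the S-polynomial reduces to 0 (Buchberger's first criterion).
S(g_1,r): lcm = u**2. S = -3*u - 1.
  leading term u: subtract (3)·r from -3*u - 1 → 0
  remainder 0.

S(g_2,r): leading monomials are coprime, so the S-polynomial reduces to 0 (Buchberger's first criterion).
Every S-polynomial of the final basis reduces to 0, so we have a Gröbner basis.
Inter-reduce: drop elements whose leading term is divisible by another's, tail-reduce, and make monic.
Reduced Gröbner basis: {u - 2, v + 2}.
The reduced Gröbner basis of I + (p) is {u - 2, v + 2} ≠ {1}, a proper ideal, so the enlarged system stays consistent: p is independent of I, with normal form -u + 2.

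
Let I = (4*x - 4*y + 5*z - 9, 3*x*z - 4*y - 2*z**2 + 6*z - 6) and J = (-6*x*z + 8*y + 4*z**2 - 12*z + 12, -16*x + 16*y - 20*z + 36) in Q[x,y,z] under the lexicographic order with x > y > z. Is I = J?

Yes, the ideals are equal.

For a fixed monomial order, each ideal has a unique reduced Gröbner basis; comparing bases decides equality.
Buchberger on the first generating set:
f_1 = 4*x - 4*y + 5*z - 9, LT = x.
f_2 = 3*x*z - 4*y - 2*z**2 + 6*z - 6, LT = x*z.

S(f_1,f_2): lcm = x*z. S = -y*z + 4/3*y + 23/12*z**2 - 17/4*z + 2.
  leading term y*z: no divisor's leading term divides it; move -y*z to the remainder.
  leading term y: no divisor's leading term divides it; move 4/3*y to the remainder.
  leading term z**2: no divisor's leading term divides it; move 23/12*z**2 to the remainder.
  leading term z: no divisor's leading term divides it; move -17/4*z to the remainder.
  leading term 1: no divisor's leading term divides it; move 2 to the remainder.
  remainder -y*z + 4/3*y + 23/12*z**2 - 17/4*z + 2 ≠ 0; add g_3 = -y*z + 4/3*y + 23/12*z**2 - 17/4*z + 2 to the basis.

The other S-polynomials (S(f_1,g_3), S(f_2,g_3)) all reduce to 0 modulo the current basis, so we have a Gröbner basis.
Inter-reduce: drop elements whose leading term is divisible by another's, tail-reduce, and make monic.
Reduced Gröbner basis: {x - y + 5/4*z - 9/4, y*z - 4/3*y - 23/12*z**2 + 17/4*z - 2}.

Buchberger on the second generating set:
h_1 = -6*x*z + 8*y + 4*z**2 - 12*z + 12, LT = x*z.
h_2 = -16*x + 16*y - 20*z + 36, LT = x.

S(h_1,h_2): lcm = x*z. S = y*z - 4/3*y - 23/12*z**2 + 17/4*z - 2.
  leading term y*z: no divisor's leading term divides it; move y*z to the remainder.
  leading term y: no divisor's leading term divides it; move -4/3*y to the remainder.
  leading term z**2: no divisor's leading term divides it; move -23/12*z**2 to the remainder.
  leading term z: no divisor's leading term divides it; move 17/4*z to the remainder.
  leading term 1: no divisor's leading term divides it; move -2 to the remainder.
  remainder y*z - 4/3*y - 23/12*z**2 + 17/4*z - 2 ≠ 0; add k_3 = y*z - 4/3*y - 23/12*z**2 + 17/4*z - 2 to the basis.

The other S-polynomials (S(h_1,k_3), S(h_2,k_3)) all reduce to 0 modulo the current basis, so we have a Gröbner basis.
Inter-reduce: drop elements whose leading term is divisible by another's, tail-reduce, and make monic.
Reduced Gröbner basis: {x - y + 5/4*z - 9/4, y*z - 4/3*y - 23/12*z**2 + 17/4*z - 2}.

The two bases agree; hence the ideals are identical.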